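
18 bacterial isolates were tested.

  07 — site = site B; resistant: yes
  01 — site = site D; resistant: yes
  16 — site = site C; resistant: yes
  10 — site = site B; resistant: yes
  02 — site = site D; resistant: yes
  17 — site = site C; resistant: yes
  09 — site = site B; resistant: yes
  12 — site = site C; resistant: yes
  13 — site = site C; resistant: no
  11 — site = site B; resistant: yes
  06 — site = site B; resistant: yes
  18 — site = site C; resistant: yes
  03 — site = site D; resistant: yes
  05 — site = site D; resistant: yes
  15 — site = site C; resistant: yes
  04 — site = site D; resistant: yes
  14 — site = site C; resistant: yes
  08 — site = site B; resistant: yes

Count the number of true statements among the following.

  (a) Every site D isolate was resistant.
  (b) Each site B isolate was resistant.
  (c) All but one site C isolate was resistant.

3

(a) site D: |A| = 5, |A ∩ B| = 5; needs A ⊆ B, i.e. every element of A is in B (|A ∖ B| = 0) — true.
(b) site B: |A| = 6, |A ∩ B| = 6; needs A ⊆ B, i.e. every element of A is in B (|A ∖ B| = 0) — true.
(c) site C: |A| = 7, |A ∩ B| = 6; needs |A ∖ B| = 1 — true.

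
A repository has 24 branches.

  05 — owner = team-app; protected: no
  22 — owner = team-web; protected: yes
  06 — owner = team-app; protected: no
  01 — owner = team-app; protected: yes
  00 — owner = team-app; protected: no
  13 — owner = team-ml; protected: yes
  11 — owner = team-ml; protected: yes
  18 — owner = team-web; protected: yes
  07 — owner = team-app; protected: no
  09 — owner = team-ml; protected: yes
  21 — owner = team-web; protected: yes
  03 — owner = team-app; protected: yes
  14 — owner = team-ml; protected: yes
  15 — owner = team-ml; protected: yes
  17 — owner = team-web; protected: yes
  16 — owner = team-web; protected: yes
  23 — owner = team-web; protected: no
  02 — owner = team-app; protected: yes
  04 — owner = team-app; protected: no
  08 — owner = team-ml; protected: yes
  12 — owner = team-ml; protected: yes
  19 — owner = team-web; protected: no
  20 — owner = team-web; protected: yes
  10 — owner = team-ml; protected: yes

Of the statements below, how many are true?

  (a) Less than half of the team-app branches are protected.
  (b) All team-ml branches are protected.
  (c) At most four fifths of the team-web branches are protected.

(a) team-app: |A| = 8, |A ∩ B| = 3; needs |A ∩ B| < |A ∖ B| — true.
(b) team-ml: |A| = 8, |A ∩ B| = 8; needs A ⊆ B, i.e. every element of A is in B (|A ∖ B| = 0) — true.
(c) team-web: |A| = 8, |A ∩ B| = 6; needs |A ∩ B| / |A| ≤ 4/5 — true.

3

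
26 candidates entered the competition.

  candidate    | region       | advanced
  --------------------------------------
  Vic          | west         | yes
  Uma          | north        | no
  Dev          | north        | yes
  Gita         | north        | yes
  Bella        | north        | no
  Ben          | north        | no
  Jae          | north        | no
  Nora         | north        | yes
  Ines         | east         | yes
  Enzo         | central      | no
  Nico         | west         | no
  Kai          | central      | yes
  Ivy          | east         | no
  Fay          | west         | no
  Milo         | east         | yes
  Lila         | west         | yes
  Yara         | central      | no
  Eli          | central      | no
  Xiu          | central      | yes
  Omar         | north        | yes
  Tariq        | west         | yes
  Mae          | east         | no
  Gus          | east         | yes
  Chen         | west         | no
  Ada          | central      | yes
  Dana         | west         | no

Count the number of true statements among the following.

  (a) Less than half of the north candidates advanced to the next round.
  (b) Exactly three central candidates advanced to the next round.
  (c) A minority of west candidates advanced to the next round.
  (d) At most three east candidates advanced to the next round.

3

(a) north: |A| = 8, |A ∩ B| = 4; needs |A ∩ B| < |A ∖ B| — false.
(b) central: |A| = 6, |A ∩ B| = 3; needs |A ∩ B| = 3 — true.
(c) west: |A| = 7, |A ∩ B| = 3; needs |A ∩ B| < |A ∖ B| — true.
(d) east: |A| = 5, |A ∩ B| = 3; needs |A ∩ B| ≤ 3 — true.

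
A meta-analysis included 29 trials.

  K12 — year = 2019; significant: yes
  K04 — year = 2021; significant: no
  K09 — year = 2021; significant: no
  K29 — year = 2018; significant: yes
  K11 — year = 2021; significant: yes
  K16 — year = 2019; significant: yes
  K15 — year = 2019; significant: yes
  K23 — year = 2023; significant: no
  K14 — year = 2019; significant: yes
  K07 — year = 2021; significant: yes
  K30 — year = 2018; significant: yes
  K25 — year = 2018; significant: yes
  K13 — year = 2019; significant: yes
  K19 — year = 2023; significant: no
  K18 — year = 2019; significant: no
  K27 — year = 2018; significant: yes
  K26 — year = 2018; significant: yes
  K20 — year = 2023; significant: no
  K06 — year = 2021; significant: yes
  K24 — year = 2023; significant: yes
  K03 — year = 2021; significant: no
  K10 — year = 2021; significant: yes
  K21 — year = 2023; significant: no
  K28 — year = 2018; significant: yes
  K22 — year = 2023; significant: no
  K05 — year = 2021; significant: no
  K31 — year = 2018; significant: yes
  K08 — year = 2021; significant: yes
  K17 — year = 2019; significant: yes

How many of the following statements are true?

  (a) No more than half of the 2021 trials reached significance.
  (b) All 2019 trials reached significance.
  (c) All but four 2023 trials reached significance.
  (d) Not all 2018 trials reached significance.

(a) 2021: |A| = 9, |A ∩ B| = 5; needs |A ∩ B| ≤ |A ∖ B| — false.
(b) 2019: |A| = 7, |A ∩ B| = 6; needs A ⊆ B, i.e. every element of A is in B (|A ∖ B| = 0) — false.
(c) 2023: |A| = 6, |A ∩ B| = 1; needs |A ∖ B| = 4 — false.
(d) 2018: |A| = 7, |A ∩ B| = 7; needs A ⊄ B (|A ∖ B| ≥ 1) — false.

0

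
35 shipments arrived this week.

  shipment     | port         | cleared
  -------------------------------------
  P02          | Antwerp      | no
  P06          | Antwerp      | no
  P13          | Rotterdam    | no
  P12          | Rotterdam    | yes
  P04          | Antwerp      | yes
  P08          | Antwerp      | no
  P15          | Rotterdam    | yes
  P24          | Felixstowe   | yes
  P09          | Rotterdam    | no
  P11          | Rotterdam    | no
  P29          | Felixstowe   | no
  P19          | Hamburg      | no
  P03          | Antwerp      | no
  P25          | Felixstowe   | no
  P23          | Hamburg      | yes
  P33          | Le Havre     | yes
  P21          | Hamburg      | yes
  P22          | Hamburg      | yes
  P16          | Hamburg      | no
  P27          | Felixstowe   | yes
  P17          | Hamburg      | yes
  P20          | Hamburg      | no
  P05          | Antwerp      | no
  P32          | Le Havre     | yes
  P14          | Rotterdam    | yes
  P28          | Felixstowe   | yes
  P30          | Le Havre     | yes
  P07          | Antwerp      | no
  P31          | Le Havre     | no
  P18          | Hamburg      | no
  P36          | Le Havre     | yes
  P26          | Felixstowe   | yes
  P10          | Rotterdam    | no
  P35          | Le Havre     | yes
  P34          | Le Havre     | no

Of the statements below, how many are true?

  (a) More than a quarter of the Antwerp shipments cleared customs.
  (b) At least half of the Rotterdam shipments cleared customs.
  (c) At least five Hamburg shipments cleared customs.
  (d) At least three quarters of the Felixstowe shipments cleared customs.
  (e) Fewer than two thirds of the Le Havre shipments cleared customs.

(a) Antwerp: |A| = 7, |A ∩ B| = 1; needs |A ∩ B| / |A| > 1/4 — false.
(b) Rotterdam: |A| = 7, |A ∩ B| = 3; needs |A ∩ B| ≥ |A ∖ B| — false.
(c) Hamburg: |A| = 8, |A ∩ B| = 4; needs |A ∩ B| ≥ 5 — false.
(d) Felixstowe: |A| = 6, |A ∩ B| = 4; needs |A ∩ B| / |A| ≥ 3/4 — false.
(e) Le Havre: |A| = 7, |A ∩ B| = 5; needs |A ∩ B| / |A| < 2/3 — false.

0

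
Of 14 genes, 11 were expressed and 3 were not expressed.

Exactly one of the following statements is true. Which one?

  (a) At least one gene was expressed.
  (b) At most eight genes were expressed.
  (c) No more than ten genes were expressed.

(a)

|A| = 14, |A ∩ B| = 11, |A ∖ B| = 3.
(a) requires A ∩ B ≠ ∅ (|A ∩ B| ≥ 1): true.
(b) requires |A ∩ B| ≤ 8: false.
(c) requires |A ∩ B| ≤ 10: false.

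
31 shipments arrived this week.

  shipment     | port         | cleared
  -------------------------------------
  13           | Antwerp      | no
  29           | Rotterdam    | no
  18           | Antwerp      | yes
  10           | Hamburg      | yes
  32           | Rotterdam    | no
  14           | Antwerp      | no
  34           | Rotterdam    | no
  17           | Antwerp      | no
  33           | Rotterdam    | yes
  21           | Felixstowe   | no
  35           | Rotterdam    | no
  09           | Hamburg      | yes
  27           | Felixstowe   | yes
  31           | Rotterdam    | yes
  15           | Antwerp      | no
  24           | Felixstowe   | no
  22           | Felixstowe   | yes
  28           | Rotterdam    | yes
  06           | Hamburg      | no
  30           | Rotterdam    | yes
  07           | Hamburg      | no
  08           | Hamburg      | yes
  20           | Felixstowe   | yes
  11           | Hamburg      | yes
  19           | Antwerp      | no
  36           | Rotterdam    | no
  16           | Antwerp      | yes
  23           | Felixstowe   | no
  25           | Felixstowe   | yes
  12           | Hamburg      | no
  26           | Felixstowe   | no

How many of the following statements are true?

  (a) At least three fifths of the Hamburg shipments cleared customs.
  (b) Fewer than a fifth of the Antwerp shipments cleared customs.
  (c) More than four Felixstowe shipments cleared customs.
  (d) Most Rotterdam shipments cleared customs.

0

(a) Hamburg: |A| = 7, |A ∩ B| = 4; needs |A ∩ B| / |A| ≥ 3/5 — false.
(b) Antwerp: |A| = 7, |A ∩ B| = 2; needs |A ∩ B| / |A| < 1/5 — false.
(c) Felixstowe: |A| = 8, |A ∩ B| = 4; needs |A ∩ B| > 4 — false.
(d) Rotterdam: |A| = 9, |A ∩ B| = 4; needs |A ∩ B| > |A ∖ B| — false.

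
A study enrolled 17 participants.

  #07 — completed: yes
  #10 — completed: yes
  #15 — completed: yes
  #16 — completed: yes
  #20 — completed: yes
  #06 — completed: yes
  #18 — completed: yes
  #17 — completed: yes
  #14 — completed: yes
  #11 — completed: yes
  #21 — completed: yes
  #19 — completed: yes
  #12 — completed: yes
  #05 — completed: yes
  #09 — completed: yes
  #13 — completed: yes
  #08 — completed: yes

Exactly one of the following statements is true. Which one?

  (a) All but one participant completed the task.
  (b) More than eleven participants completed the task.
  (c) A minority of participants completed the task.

|A| = 17, |A ∩ B| = 17, |A ∖ B| = 0.
(a) requires |A ∖ B| = 1: false.
(b) requires |A ∩ B| > 11: true.
(c) requires |A ∩ B| < |A ∖ B|: false.

(b)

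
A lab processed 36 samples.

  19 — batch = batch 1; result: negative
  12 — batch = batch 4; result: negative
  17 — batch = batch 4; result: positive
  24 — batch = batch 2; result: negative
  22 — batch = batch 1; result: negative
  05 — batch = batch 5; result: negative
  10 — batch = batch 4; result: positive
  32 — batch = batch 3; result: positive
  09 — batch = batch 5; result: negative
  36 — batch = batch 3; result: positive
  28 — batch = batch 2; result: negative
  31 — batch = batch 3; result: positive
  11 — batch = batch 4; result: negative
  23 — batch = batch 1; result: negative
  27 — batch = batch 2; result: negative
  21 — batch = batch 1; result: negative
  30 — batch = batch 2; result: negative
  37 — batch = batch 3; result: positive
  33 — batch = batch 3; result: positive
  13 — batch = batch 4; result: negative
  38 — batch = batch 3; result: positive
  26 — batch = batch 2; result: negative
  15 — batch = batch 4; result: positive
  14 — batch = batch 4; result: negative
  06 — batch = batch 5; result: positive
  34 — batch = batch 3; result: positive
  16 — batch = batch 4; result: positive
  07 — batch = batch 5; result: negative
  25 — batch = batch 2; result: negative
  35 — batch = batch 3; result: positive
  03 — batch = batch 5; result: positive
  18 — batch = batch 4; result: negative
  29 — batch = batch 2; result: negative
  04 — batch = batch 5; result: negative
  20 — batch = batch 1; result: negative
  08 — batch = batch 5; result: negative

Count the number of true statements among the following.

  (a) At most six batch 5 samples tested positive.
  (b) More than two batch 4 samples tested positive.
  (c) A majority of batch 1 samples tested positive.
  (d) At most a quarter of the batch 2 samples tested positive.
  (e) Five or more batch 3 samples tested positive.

(a) batch 5: |A| = 7, |A ∩ B| = 2; needs |A ∩ B| ≤ 6 — true.
(b) batch 4: |A| = 9, |A ∩ B| = 4; needs |A ∩ B| > 2 — true.
(c) batch 1: |A| = 5, |A ∩ B| = 0; needs |A ∩ B| > |A ∖ B| — false.
(d) batch 2: |A| = 7, |A ∩ B| = 0; needs |A ∩ B| / |A| ≤ 1/4 — true.
(e) batch 3: |A| = 8, |A ∩ B| = 8; needs |A ∩ B| ≥ 5 — true.

4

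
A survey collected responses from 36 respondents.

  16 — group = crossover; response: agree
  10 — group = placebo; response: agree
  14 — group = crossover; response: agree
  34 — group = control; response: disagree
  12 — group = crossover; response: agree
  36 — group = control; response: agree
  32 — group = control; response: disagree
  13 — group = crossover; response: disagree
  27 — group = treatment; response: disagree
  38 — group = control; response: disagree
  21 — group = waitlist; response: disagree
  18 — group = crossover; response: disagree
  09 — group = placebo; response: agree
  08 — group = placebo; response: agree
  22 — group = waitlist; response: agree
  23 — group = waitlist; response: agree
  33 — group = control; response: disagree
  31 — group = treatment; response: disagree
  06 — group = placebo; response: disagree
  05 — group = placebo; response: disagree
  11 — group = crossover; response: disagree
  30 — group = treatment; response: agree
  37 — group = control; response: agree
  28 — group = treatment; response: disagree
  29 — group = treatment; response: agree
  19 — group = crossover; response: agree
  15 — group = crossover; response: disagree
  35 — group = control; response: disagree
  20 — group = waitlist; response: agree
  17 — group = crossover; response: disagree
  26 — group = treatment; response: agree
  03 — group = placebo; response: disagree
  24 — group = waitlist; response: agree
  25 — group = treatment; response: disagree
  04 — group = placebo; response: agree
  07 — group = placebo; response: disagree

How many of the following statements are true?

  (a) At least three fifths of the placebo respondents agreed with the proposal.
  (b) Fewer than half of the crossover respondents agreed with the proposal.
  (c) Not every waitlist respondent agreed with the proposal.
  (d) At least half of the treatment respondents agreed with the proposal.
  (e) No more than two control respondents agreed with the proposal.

(a) placebo: |A| = 8, |A ∩ B| = 4; needs |A ∩ B| / |A| ≥ 3/5 — false.
(b) crossover: |A| = 9, |A ∩ B| = 4; needs |A ∩ B| < |A ∖ B| — true.
(c) waitlist: |A| = 5, |A ∩ B| = 4; needs A ⊄ B (|A ∖ B| ≥ 1) — true.
(d) treatment: |A| = 7, |A ∩ B| = 3; needs |A ∩ B| ≥ |A ∖ B| — false.
(e) control: |A| = 7, |A ∩ B| = 2; needs |A ∩ B| ≤ 2 — true.

3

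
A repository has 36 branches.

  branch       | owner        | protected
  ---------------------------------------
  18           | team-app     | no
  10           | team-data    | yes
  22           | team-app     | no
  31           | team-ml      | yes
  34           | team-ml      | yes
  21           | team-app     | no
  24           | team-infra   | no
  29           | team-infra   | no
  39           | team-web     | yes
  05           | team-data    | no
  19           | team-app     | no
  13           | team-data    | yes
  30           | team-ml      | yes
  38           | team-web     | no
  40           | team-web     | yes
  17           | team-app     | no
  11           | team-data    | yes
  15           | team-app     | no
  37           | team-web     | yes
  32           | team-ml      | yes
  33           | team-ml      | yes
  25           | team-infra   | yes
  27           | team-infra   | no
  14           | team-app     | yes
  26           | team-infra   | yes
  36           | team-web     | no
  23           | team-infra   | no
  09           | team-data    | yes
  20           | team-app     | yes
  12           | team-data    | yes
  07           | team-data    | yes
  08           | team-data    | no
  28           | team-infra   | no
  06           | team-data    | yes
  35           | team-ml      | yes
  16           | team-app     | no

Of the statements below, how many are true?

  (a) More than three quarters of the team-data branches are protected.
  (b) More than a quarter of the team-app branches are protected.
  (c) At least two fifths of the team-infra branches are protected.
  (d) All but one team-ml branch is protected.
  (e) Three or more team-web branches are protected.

2

(a) team-data: |A| = 9, |A ∩ B| = 7; needs |A ∩ B| / |A| > 3/4 — true.
(b) team-app: |A| = 9, |A ∩ B| = 2; needs |A ∩ B| / |A| > 1/4 — false.
(c) team-infra: |A| = 7, |A ∩ B| = 2; needs |A ∩ B| / |A| ≥ 2/5 — false.
(d) team-ml: |A| = 6, |A ∩ B| = 6; needs |A ∖ B| = 1 — false.
(e) team-web: |A| = 5, |A ∩ B| = 3; needs |A ∩ B| ≥ 3 — true.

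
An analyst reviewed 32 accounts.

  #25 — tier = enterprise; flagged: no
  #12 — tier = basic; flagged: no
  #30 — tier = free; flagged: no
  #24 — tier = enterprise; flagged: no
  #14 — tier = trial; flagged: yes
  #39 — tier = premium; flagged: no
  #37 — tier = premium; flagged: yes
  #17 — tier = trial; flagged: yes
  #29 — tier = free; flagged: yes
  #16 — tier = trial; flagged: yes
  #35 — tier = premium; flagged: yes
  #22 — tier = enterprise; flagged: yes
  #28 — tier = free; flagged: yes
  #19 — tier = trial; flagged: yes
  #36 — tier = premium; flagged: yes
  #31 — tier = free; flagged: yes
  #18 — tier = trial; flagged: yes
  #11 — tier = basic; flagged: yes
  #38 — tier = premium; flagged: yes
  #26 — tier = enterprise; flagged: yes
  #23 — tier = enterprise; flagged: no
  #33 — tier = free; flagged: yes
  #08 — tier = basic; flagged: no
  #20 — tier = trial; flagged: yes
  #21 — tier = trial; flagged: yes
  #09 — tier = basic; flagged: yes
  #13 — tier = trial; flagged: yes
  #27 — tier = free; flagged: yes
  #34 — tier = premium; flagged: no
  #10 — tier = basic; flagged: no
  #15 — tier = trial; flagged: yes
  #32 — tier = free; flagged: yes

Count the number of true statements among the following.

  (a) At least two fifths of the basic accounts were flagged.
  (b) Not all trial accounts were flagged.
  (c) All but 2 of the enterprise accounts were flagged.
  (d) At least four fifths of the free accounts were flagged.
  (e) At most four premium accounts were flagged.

3

(a) basic: |A| = 5, |A ∩ B| = 2; needs |A ∩ B| / |A| ≥ 2/5 — true.
(b) trial: |A| = 9, |A ∩ B| = 9; needs A ⊄ B (|A ∖ B| ≥ 1) — false.
(c) enterprise: |A| = 5, |A ∩ B| = 2; needs |A ∖ B| = 2 — false.
(d) free: |A| = 7, |A ∩ B| = 6; needs |A ∩ B| / |A| ≥ 4/5 — true.
(e) premium: |A| = 6, |A ∩ B| = 4; needs |A ∩ B| ≤ 4 — true.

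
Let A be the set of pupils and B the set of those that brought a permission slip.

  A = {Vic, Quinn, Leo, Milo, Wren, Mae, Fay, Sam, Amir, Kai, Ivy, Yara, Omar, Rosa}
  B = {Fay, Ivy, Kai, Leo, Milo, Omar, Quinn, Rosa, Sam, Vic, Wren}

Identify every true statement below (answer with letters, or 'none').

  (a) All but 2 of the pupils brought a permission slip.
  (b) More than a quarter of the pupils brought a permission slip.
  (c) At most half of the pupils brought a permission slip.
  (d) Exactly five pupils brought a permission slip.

(b)

|A| = 14, |A ∩ B| = 11, |A ∖ B| = 3.
(a) |A ∖ B| = 2: fails.
(b) |A ∩ B| / |A| > 1/4: holds.
(c) |A ∩ B| ≤ |A ∖ B|: fails.
(d) |A ∩ B| = 5: fails.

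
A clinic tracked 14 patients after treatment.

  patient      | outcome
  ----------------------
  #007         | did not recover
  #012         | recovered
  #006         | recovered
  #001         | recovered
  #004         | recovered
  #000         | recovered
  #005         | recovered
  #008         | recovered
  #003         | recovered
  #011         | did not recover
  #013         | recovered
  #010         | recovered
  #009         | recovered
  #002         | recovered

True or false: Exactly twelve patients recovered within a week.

'Exactly twelve patients recovered within a week' holds iff |A ∩ B| = 12.
A (the restrictor) = {#007, #012, #006, #001, #004, #000, #005, #008, #003, #011, #013, #010, #009, #002}, |A| = 14.
A ∩ B = {#012, #006, #001, #004, #000, #005, #008, #003, #013, #010, #009, #002}, so |A ∩ B| = 12.
|A ∩ B| = 12, so the statement is true.

True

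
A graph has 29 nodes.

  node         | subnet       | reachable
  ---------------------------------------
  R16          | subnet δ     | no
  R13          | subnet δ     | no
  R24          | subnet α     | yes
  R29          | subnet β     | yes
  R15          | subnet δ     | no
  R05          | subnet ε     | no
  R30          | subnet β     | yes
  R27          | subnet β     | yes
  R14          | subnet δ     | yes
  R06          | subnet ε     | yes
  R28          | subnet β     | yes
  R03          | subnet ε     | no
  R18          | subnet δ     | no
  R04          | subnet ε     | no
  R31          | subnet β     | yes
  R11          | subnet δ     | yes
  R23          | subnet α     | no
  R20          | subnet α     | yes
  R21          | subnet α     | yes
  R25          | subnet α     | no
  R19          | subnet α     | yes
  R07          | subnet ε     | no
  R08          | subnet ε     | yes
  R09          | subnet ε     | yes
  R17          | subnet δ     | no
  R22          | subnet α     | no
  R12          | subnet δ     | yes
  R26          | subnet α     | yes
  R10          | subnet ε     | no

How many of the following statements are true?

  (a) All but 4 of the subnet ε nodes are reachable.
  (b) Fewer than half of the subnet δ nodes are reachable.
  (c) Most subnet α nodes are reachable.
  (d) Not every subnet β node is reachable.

2

(a) subnet ε: |A| = 8, |A ∩ B| = 3; needs |A ∖ B| = 4 — false.
(b) subnet δ: |A| = 8, |A ∩ B| = 3; needs |A ∩ B| < |A ∖ B| — true.
(c) subnet α: |A| = 8, |A ∩ B| = 5; needs |A ∩ B| > |A ∖ B| — true.
(d) subnet β: |A| = 5, |A ∩ B| = 5; needs A ⊄ B (|A ∖ B| ≥ 1) — false.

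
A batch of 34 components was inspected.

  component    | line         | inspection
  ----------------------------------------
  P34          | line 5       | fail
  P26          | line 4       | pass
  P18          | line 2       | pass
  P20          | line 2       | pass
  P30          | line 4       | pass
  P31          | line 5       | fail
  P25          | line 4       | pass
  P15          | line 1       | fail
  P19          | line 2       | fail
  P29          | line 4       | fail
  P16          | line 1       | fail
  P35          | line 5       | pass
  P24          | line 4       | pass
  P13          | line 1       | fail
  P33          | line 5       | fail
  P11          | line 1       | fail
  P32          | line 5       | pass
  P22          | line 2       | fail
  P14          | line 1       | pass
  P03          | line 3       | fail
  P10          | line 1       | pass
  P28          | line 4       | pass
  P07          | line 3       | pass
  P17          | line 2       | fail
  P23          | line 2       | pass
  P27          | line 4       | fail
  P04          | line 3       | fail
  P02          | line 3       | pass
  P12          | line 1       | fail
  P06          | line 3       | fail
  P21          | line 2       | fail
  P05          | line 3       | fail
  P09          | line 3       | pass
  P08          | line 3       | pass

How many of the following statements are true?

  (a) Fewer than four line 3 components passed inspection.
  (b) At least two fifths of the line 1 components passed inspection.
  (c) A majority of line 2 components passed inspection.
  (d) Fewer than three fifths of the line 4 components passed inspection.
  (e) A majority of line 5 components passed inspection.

(a) line 3: |A| = 8, |A ∩ B| = 4; needs |A ∩ B| < 4 — false.
(b) line 1: |A| = 7, |A ∩ B| = 2; needs |A ∩ B| / |A| ≥ 2/5 — false.
(c) line 2: |A| = 7, |A ∩ B| = 3; needs |A ∩ B| > |A ∖ B| — false.
(d) line 4: |A| = 7, |A ∩ B| = 5; needs |A ∩ B| / |A| < 3/5 — false.
(e) line 5: |A| = 5, |A ∩ B| = 2; needs |A ∩ B| > |A ∖ B| — false.

0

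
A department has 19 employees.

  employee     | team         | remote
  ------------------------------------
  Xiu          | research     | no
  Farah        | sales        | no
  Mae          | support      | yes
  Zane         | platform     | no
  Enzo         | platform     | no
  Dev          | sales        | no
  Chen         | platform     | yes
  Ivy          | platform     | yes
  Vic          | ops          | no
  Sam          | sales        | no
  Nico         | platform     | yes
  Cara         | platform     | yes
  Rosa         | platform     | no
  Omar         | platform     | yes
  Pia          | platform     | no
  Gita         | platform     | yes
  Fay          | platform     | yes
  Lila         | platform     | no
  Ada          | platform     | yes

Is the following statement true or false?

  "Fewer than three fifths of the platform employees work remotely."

Truth condition: |A ∩ B| / |A| < 3/5.
A (the restrictor) = {Zane, Enzo, Chen, Ivy, Nico, Cara, Rosa, Omar, Pia, Gita, Fay, Lila, Ada}, |A| = 13.
A ∩ B = {Chen, Ivy, Nico, Cara, Omar, Gita, Fay, Ada}, so |A ∩ B| = 8.
A ∖ B = {Zane, Enzo, Rosa, Pia, Lila}, so |A ∖ B| = 5.
|A ∩ B|/|A| = 8/13, so the statement is false.

False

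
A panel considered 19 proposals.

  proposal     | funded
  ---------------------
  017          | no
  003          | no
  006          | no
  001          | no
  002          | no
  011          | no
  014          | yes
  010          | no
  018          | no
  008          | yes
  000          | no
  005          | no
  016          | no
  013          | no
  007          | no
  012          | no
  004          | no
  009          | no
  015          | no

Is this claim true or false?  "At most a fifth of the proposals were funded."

True

'At most a fifth of the proposals were funded' holds iff |A ∩ B| / |A| ≤ 1/5.
|A| = 19, |A ∩ B| = 2, |A ∖ B| = 17.
|A ∩ B|/|A| = 2/19, so the statement is true.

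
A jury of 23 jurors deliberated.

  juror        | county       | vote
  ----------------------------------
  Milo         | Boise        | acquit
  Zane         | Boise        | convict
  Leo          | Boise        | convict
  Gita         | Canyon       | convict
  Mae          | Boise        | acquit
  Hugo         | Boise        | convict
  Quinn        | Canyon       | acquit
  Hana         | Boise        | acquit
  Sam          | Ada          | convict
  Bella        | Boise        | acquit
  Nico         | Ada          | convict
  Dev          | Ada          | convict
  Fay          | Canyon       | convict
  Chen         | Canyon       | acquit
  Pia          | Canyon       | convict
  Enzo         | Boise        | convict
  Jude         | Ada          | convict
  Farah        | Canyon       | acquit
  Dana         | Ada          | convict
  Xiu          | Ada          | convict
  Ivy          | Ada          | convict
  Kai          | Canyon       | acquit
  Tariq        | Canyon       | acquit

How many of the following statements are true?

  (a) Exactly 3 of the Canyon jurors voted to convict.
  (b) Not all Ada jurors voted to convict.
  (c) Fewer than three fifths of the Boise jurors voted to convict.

2

(a) Canyon: |A| = 8, |A ∩ B| = 3; needs |A ∩ B| = 3 — true.
(b) Ada: |A| = 7, |A ∩ B| = 7; needs A ⊄ B (|A ∖ B| ≥ 1) — false.
(c) Boise: |A| = 8, |A ∩ B| = 4; needs |A ∩ B| / |A| < 3/5 — true.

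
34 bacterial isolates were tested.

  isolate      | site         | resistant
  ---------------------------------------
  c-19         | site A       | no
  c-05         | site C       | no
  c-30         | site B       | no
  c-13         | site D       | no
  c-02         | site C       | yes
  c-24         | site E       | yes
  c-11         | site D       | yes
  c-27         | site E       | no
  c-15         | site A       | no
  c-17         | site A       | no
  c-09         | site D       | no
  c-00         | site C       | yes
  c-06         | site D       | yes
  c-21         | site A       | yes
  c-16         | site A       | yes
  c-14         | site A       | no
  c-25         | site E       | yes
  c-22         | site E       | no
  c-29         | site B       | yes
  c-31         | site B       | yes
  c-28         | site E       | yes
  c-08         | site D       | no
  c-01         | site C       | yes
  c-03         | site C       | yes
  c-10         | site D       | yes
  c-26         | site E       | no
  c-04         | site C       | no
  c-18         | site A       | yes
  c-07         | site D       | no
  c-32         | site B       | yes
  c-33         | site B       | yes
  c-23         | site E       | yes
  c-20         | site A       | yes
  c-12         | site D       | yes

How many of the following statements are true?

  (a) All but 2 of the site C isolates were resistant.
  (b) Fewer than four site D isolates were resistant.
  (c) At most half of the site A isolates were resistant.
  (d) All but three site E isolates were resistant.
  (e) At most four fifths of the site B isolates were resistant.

(a) site C: |A| = 6, |A ∩ B| = 4; needs |A ∖ B| = 2 — true.
(b) site D: |A| = 8, |A ∩ B| = 4; needs |A ∩ B| < 4 — false.
(c) site A: |A| = 8, |A ∩ B| = 4; needs |A ∩ B| ≤ |A ∖ B| — true.
(d) site E: |A| = 7, |A ∩ B| = 4; needs |A ∖ B| = 3 — true.
(e) site B: |A| = 5, |A ∩ B| = 4; needs |A ∩ B| / |A| ≤ 4/5 — true.

4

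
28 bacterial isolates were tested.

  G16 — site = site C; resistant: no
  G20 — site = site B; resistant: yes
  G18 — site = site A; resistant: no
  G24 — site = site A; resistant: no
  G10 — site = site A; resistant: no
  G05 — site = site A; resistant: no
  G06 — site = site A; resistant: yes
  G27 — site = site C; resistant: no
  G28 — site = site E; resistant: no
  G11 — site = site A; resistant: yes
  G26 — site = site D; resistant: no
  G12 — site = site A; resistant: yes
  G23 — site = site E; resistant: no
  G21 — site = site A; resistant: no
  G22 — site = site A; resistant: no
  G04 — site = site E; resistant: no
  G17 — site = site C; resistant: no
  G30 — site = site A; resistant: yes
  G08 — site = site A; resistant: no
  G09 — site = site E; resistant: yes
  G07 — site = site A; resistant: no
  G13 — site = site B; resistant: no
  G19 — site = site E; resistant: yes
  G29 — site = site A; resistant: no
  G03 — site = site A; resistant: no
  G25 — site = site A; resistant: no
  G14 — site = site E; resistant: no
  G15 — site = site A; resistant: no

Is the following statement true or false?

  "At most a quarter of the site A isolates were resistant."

'At most a quarter of the site A isolates were resistant' holds iff |A ∩ B| / |A| ≤ 1/4.
|A| = 16, |A ∩ B| = 4, |A ∖ B| = 12.
|A ∩ B|/|A| = 4/16, so the statement is true.

True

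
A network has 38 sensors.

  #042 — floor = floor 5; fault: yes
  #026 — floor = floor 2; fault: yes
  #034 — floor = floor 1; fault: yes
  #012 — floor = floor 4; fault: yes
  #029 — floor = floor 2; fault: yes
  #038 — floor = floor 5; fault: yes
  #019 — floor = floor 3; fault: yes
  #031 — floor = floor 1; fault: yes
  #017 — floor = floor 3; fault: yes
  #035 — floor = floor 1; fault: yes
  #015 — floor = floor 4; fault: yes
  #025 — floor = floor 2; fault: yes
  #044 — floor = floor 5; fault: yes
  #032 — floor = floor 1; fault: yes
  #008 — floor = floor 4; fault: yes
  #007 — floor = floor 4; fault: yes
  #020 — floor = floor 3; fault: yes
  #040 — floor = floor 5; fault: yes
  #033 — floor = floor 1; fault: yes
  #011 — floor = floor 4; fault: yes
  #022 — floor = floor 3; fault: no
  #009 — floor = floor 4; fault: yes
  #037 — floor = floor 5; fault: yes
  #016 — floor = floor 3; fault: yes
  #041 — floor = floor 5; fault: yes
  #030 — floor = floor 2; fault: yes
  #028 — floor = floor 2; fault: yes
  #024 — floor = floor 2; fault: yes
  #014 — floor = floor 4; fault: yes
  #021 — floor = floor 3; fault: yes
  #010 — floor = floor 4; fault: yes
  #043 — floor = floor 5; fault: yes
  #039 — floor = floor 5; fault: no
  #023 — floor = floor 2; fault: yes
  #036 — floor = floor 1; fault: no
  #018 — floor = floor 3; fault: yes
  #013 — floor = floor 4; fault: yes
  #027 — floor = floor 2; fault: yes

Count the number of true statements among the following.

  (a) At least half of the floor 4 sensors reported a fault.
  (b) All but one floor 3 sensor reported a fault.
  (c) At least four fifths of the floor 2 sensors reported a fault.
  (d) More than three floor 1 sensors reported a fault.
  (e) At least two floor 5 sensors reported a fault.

5

(a) floor 4: |A| = 9, |A ∩ B| = 9; needs |A ∩ B| ≥ |A ∖ B| — true.
(b) floor 3: |A| = 7, |A ∩ B| = 6; needs |A ∖ B| = 1 — true.
(c) floor 2: |A| = 8, |A ∩ B| = 8; needs |A ∩ B| / |A| ≥ 4/5 — true.
(d) floor 1: |A| = 6, |A ∩ B| = 5; needs |A ∩ B| > 3 — true.
(e) floor 5: |A| = 8, |A ∩ B| = 7; needs |A ∩ B| ≥ 2 — true.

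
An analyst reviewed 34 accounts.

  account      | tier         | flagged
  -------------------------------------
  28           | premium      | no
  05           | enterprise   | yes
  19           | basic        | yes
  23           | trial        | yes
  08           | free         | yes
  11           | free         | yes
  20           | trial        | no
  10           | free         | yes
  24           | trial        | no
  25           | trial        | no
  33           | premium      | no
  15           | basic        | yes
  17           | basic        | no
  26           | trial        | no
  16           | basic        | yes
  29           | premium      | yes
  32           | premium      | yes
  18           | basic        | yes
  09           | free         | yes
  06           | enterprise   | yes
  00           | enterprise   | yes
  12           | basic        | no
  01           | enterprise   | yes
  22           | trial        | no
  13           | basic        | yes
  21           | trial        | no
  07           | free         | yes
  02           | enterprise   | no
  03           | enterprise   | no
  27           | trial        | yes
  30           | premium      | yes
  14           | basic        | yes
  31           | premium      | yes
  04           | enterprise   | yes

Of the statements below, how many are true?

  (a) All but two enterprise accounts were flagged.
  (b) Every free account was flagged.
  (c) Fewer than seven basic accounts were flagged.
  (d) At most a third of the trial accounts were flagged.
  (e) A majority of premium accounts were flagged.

(a) enterprise: |A| = 7, |A ∩ B| = 5; needs |A ∖ B| = 2 — true.
(b) free: |A| = 5, |A ∩ B| = 5; needs A ⊆ B, i.e. every element of A is in B (|A ∖ B| = 0) — true.
(c) basic: |A| = 8, |A ∩ B| = 6; needs |A ∩ B| < 7 — true.
(d) trial: |A| = 8, |A ∩ B| = 2; needs |A ∩ B| / |A| ≤ 1/3 — true.
(e) premium: |A| = 6, |A ∩ B| = 4; needs |A ∩ B| > |A ∖ B| — true.

5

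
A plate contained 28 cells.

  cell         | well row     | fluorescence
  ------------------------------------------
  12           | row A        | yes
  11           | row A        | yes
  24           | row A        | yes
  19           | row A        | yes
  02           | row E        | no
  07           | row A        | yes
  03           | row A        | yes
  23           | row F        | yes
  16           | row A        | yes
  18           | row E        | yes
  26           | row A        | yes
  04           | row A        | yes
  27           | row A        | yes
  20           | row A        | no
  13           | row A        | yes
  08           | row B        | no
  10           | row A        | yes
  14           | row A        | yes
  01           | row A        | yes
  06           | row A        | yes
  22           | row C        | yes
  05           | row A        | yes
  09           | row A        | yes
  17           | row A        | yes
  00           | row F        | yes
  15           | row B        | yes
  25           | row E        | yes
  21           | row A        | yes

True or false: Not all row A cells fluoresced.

True

Truth condition: A ⊄ B (|A ∖ B| ≥ 1).
|A| = 20, |A ∩ B| = 19, |A ∖ B| = 1.
So the statement is true.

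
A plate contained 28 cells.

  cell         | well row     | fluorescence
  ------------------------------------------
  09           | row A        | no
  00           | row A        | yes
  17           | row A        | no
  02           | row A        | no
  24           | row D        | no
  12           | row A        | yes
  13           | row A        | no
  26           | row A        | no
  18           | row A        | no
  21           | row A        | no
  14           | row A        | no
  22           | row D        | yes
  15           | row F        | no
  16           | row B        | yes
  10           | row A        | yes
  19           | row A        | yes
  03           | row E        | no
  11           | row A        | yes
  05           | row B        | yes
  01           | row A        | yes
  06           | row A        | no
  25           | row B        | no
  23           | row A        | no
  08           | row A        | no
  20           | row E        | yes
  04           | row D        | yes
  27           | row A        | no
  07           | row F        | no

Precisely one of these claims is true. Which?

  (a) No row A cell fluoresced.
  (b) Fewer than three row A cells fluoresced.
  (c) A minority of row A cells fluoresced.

|A| = 18, |A ∩ B| = 6, |A ∖ B| = 12.
(a) requires A ∩ B = ∅ (|A ∩ B| = 0): false.
(b) requires |A ∩ B| < 3: false.
(c) requires |A ∩ B| < |A ∖ B|: true.

(c)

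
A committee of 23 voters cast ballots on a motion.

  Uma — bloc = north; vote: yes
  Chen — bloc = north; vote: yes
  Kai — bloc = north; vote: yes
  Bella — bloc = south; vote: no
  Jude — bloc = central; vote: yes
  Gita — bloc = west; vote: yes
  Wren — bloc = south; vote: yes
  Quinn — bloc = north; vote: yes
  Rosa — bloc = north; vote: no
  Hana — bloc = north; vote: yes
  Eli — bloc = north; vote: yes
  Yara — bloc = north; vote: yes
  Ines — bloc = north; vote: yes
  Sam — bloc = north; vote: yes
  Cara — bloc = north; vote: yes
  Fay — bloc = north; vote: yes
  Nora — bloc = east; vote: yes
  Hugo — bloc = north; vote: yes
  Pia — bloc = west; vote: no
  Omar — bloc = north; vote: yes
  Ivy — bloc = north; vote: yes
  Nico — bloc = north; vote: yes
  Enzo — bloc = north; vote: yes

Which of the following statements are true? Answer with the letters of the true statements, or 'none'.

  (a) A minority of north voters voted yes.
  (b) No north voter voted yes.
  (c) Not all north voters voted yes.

(c)

|A| = 17, |A ∩ B| = 16, |A ∖ B| = 1.
(a) |A ∩ B| < |A ∖ B|: fails.
(b) A ∩ B = ∅ (|A ∩ B| = 0): fails.
(c) A ⊄ B (|A ∖ B| ≥ 1): holds.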